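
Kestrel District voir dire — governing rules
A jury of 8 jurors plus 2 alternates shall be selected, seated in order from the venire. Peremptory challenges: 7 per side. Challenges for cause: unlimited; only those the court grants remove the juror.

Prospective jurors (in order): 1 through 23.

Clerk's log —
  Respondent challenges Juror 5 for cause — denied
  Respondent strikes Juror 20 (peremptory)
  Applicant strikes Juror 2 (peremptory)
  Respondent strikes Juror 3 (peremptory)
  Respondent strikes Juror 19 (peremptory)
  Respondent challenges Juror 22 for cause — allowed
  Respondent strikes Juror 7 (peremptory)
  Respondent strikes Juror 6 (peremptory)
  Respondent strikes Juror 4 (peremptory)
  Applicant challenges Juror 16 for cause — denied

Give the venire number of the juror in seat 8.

Removed: #2, #3, #4, #6, #7, #19, #20, #22. (#5, #16 stay — for-cause denied.)
Seating in order: seats 1–8 → #1, #5, #8, #9, #10, #11, #12, #13; alternates → #14, #15.
So seat 8 is #13.

13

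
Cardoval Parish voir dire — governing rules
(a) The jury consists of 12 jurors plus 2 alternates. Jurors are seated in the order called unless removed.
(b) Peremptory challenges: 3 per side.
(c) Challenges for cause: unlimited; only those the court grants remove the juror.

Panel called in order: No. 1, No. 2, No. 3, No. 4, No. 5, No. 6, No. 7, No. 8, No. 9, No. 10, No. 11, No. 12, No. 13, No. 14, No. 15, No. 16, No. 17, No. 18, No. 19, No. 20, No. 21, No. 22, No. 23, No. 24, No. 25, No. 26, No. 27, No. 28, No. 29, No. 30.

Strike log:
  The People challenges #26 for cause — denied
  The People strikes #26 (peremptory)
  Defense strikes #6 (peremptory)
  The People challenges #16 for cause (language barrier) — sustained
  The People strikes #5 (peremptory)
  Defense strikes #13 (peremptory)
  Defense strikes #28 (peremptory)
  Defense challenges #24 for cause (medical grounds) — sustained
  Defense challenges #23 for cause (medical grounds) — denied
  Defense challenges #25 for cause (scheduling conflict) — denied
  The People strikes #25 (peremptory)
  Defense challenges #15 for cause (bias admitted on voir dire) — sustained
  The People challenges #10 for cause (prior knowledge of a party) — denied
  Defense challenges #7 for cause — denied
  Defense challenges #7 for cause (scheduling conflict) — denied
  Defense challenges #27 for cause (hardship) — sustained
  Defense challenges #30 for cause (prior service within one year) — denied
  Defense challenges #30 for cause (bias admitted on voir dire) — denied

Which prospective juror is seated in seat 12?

Removed: #5, #6, #13, #15, #16, #24, #25, #26, #27, #28. (#7, #10, #23, #30 stay — for-cause denied.)
Seating in order: seats 1–12 → #1, #2, #3, #4, #7, #8, #9, #10, #11, #12, #14, #17; alternates → #18, #19.
So seat 12 is #17.

17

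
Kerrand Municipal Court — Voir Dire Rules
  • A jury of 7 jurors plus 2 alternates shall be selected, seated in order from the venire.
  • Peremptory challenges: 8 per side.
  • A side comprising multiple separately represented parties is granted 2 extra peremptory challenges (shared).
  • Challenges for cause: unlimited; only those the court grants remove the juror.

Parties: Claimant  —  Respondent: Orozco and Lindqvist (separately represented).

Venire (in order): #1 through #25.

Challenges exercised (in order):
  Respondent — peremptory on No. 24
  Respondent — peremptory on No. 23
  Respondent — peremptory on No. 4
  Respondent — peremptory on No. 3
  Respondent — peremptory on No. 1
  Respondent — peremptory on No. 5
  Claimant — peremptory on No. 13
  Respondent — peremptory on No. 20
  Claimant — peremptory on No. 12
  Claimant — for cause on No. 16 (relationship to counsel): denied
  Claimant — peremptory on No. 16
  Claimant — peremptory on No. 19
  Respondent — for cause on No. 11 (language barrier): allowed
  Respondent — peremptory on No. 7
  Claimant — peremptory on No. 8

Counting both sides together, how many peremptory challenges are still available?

5

Claimant allotment: 8. Respondent allotment: 8 base + 2 multi-party = 10.
Claimant peremptories used: #13, #12, #16, #19, #8 — 5 (the for-cause on #16 doesn't count).
Respondent peremptories used: #24, #23, #4, #3, #1, #5, #20, #7 — 8 (the for-cause on #11 doesn't count).
Remaining: (8 − 5) + (10 − 8) = 5.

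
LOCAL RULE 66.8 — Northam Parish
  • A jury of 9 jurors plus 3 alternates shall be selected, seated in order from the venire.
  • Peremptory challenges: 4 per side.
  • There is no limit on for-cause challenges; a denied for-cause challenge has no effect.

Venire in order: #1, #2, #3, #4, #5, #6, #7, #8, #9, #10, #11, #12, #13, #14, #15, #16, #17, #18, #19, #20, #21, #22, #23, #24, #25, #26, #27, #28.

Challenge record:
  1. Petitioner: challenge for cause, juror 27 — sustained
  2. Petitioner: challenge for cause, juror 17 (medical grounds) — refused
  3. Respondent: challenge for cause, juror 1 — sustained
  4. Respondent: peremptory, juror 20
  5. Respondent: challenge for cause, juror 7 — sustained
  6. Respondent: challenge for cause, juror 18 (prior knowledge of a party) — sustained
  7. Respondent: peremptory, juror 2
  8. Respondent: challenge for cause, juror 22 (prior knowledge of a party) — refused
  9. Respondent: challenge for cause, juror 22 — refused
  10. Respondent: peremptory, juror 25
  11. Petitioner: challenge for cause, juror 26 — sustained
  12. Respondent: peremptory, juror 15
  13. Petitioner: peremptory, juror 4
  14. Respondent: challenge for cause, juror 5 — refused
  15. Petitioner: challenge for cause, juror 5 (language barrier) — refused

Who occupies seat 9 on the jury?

13

Removed: #1, #2, #4, #7, #15, #18, #20, #25, #26, #27. (#5, #17, #22 stay — for-cause denied.)
Filling seats in venire order through position 9: #3, #5, #6, #8, #9, #10, #11, #12, #13.
So seat 9 is #13.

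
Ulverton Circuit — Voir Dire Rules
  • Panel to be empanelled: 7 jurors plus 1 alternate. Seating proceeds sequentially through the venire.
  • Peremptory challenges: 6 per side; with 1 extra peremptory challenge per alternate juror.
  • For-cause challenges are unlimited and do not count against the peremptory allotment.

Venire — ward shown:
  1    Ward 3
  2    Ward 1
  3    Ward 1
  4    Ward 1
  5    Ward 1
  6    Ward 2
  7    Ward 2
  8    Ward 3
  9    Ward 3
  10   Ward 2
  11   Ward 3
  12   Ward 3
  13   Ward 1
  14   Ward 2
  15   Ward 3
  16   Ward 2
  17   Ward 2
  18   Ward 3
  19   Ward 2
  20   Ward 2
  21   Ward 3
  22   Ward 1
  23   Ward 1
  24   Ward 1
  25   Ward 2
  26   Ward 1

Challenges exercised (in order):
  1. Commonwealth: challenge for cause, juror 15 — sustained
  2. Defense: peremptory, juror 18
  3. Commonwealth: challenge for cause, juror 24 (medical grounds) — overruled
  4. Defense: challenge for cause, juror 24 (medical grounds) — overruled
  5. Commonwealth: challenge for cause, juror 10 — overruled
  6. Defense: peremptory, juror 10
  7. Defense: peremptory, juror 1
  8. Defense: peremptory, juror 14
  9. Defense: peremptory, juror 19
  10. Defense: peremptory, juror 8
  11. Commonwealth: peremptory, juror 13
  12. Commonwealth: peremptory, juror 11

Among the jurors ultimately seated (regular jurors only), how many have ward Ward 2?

Removed: #1, #8, #10, #11, #13, #14, #15, #18, #19.
Seated jurors 1–7: #2, #3, #4, #5, #6, #7, #9 (alternates #12 not counted).
Of those, in Ward 2: #6, #7 → 2.

2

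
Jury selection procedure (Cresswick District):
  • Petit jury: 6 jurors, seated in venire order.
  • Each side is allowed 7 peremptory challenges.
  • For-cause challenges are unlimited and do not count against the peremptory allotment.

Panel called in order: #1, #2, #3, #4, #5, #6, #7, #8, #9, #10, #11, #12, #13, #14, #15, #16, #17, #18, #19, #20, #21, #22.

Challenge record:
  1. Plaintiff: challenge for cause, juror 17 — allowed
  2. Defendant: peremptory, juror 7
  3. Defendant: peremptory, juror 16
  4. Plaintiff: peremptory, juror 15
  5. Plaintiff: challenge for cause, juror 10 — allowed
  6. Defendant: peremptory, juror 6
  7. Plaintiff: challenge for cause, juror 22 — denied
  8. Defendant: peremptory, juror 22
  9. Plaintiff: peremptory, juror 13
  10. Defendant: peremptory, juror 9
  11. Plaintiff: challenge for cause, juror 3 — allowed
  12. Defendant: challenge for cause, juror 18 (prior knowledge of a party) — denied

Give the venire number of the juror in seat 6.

11

Removed: #3, #6, #7, #9, #10, #13, #15, #16, #17, #22. (#18 stays — for-cause denied.)
Seating in order: seats 1–6 → #1, #2, #4, #5, #8, #11.
So seat 6 is #11.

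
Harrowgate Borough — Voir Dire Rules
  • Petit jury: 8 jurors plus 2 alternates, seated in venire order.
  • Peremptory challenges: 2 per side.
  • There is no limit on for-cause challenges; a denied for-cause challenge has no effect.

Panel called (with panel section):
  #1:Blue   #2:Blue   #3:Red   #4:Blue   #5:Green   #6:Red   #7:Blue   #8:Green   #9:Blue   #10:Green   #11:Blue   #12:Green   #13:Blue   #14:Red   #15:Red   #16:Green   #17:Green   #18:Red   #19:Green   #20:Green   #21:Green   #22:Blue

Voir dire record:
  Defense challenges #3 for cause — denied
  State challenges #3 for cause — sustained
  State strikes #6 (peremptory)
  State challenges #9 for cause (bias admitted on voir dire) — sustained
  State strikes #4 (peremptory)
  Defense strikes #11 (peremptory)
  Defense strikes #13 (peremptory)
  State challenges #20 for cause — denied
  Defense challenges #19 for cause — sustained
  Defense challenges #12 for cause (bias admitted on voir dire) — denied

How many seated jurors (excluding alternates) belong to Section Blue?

3

Removed: #3, #4, #6, #9, #11, #13, #19.
Seated jurors 1–8: #1, #2, #5, #7, #8, #10, #12, #14 (alternates #15, #16 not counted).
Of those, in Section Blue: #1, #2, #7 → 3.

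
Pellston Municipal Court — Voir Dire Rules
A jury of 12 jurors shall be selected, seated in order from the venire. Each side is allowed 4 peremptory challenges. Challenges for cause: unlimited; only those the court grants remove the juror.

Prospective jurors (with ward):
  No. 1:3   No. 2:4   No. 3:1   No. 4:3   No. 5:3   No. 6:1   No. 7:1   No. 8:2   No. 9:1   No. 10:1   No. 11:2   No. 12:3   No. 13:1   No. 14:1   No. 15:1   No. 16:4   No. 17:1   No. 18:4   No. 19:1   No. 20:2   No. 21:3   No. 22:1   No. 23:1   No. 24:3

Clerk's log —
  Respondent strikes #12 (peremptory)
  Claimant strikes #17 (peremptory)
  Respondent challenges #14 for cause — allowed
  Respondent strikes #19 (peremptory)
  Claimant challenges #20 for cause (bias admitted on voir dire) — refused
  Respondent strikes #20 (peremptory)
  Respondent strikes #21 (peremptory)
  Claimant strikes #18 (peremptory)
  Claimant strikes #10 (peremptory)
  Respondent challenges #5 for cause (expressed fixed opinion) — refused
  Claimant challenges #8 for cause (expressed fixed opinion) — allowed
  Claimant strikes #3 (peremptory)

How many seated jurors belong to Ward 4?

Removed: #3, #8, #10, #12, #14, #17, #18, #19, #20, #21.
Seated jurors 1–12: #1, #2, #4, #5, #6, #7, #9, #11, #13, #15, #16, #22.
Of those, in Ward 4: #2, #16 → 2.

2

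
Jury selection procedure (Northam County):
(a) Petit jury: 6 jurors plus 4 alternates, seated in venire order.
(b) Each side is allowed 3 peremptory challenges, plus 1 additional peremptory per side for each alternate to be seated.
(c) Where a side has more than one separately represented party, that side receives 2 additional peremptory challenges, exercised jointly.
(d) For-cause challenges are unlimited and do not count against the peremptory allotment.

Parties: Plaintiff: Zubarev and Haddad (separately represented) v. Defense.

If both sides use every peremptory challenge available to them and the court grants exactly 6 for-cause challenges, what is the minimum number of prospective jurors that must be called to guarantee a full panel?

Seats to fill: 6 + 4 alternates = 10.
Peremptories — Plaintiff: 3 + 1×4 + 2 = 9; Defense: 3 + 1×4 = 7; total 16.
For-cause removals: 6.
Minimum venire: 10 + 16 + 6 = 32.

32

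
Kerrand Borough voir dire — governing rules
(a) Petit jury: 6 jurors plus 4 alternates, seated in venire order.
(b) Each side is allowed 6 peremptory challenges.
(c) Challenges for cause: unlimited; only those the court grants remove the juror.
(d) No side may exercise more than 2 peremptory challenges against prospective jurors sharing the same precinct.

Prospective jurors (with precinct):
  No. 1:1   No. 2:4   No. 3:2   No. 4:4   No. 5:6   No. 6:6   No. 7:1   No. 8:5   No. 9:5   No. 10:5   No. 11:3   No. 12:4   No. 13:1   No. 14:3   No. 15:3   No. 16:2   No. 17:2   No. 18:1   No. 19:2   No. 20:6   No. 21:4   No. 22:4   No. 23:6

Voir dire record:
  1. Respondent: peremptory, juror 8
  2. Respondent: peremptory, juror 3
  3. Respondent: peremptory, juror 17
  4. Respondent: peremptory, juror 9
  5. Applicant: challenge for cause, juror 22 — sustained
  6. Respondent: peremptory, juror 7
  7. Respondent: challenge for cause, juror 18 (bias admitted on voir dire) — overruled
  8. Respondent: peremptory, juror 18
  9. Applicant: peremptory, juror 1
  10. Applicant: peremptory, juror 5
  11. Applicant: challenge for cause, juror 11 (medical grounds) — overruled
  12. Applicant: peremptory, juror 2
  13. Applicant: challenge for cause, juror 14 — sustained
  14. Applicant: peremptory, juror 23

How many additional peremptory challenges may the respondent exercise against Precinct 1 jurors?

0

Respondent peremptories so far: #8, #3, #17, #9, #7, #18 — 6 of 6 used, 0 left overall.
Against Precinct 1: #7, #18 — 2 used; per-precinct cap 2 leaves 0.
Binding limit: min(0, 0) = 0.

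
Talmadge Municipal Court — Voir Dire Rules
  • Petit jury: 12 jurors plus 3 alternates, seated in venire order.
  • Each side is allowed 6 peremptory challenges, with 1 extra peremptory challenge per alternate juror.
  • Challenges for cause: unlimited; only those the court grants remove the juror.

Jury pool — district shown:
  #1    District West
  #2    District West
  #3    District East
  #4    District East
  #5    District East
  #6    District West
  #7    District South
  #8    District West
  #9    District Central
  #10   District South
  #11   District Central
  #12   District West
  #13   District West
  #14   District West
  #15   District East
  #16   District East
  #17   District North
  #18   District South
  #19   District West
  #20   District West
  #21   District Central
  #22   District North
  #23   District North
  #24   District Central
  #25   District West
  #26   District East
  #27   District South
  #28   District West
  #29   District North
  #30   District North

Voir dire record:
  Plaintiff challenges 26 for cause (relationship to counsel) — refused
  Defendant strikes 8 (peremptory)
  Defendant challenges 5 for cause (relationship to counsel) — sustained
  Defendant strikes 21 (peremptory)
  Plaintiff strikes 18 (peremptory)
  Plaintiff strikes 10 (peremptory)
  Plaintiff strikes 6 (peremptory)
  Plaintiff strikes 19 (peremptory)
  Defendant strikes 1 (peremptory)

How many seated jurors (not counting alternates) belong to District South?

Removed: #1, #5, #6, #8, #10, #18, #19, #21.
Seated jurors 1–12: #2, #3, #4, #7, #9, #11, #12, #13, #14, #15, #16, #17 (alternates #20, #22, #23 not counted).
Of those, in District South: #7 → 1.

1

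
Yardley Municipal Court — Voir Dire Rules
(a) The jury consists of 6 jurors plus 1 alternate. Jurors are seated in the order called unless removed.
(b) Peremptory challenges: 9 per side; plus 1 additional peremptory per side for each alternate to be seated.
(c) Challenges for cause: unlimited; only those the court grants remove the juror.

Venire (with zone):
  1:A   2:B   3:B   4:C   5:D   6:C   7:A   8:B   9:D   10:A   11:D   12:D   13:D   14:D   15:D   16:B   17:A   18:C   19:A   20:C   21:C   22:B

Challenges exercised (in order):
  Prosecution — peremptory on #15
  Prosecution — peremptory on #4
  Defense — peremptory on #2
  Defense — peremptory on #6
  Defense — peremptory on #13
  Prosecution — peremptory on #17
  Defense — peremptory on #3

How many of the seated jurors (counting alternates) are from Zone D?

Removed: #2, #3, #4, #6, #13, #15, #17.
Seated (7 incl. alternates): #1, #5, #7, #8, #9, #10, #11.
Of those, in Zone D: #5, #9, #11 → 3.

3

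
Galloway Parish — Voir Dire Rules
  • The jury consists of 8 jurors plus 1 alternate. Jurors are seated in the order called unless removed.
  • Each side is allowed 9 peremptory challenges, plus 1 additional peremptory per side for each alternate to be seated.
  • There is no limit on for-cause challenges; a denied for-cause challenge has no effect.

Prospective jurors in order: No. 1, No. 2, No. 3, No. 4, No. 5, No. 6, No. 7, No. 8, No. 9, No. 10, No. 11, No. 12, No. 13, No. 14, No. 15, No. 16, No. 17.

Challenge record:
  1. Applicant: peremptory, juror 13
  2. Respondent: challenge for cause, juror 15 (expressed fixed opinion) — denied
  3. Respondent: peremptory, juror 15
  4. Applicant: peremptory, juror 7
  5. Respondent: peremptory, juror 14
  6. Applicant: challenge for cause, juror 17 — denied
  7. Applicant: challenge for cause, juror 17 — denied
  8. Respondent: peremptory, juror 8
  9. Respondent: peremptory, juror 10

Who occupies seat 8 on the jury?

Removed: #7, #8, #10, #13, #14, #15. (#17 stays — for-cause denied.)
Seating in order: seats 1–8 → #1, #2, #3, #4, #5, #6, #9, #11; alternates → #12.
So seat 8 is #11.

11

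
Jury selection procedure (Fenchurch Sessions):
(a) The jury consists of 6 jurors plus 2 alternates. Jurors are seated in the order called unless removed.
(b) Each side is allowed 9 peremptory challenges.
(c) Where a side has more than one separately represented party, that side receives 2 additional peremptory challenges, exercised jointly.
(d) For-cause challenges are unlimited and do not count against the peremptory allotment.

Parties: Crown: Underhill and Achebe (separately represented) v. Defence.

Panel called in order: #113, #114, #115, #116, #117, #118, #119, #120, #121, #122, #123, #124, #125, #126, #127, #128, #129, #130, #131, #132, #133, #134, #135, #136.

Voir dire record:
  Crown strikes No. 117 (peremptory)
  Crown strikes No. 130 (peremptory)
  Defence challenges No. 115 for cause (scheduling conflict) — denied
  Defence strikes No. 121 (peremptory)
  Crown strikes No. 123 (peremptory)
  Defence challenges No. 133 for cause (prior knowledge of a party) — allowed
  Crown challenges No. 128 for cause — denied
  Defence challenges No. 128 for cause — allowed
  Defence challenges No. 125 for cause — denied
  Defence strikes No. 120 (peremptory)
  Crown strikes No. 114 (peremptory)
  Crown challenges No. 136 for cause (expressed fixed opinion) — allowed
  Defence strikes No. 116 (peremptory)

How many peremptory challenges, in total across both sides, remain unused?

13

Crown allotment: 9 base + 2 multi-party = 11. Defence allotment: 9.
Crown peremptories used: #117, #130, #123, #114 — 4 (for-cause on #128, #136 don't count).
Defence peremptories used: #121, #120, #116 — 3 (for-cause on #115, #133, #128, #125 don't count).
Remaining: (11 − 4) + (9 − 3) = 13.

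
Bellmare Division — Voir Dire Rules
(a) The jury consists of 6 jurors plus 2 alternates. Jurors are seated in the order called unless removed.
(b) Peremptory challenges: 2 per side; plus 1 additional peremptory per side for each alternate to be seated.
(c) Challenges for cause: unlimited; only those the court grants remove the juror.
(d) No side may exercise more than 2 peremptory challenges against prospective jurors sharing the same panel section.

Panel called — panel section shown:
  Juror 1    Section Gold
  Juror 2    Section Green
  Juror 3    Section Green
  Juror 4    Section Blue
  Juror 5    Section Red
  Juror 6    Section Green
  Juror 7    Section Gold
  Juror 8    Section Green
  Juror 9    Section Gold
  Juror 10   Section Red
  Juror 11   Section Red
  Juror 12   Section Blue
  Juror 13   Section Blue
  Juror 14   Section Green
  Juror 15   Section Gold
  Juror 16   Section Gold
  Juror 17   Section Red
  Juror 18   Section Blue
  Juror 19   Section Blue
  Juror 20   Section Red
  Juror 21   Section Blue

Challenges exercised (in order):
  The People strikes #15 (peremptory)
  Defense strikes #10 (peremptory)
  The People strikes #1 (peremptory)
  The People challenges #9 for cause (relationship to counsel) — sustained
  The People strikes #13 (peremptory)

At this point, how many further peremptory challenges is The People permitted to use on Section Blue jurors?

1

The People peremptories so far: #15, #1, #13 — 3 of 4 used, 1 left overall.
Against Section Blue: #13 — 1 used; per-section cap 2 leaves 1.
Binding limit: min(1, 1) = 1.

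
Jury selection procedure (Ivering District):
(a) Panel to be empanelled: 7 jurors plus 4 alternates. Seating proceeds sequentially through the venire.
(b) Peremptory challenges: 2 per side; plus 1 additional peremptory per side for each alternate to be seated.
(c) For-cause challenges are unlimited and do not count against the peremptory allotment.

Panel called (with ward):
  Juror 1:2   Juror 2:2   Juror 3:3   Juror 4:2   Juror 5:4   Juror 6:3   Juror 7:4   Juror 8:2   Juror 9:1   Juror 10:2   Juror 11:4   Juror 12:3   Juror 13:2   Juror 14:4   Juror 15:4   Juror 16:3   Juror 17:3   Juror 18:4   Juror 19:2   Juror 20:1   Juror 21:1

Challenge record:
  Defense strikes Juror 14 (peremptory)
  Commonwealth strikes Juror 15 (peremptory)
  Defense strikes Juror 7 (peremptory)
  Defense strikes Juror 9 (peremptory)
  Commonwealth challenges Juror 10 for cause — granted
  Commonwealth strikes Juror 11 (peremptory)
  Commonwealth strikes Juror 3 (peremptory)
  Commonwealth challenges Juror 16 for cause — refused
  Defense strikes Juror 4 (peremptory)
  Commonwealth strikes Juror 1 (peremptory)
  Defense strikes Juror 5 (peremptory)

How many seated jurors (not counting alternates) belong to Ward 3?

Removed: #1, #3, #4, #5, #7, #9, #10, #11, #14, #15.
Seated jurors 1–7: #2, #6, #8, #12, #13, #16, #17 (alternates #18, #19, #20, #21 not counted).
Of those, in Ward 3: #6, #12, #16, #17 → 4.

4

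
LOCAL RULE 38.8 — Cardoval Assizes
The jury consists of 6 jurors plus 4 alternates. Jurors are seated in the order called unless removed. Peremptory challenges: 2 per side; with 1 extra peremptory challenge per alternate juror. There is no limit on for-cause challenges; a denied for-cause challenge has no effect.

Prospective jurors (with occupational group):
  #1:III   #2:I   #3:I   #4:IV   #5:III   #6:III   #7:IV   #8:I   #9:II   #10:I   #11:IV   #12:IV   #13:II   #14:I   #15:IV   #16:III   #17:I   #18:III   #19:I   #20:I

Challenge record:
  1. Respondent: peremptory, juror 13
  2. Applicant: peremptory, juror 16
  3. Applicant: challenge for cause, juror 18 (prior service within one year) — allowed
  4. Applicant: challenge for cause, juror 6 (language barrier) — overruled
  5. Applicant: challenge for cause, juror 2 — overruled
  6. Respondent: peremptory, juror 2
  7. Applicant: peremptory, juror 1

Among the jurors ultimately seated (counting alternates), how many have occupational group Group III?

Removed: #1, #2, #13, #16, #18.
Seated (10 incl. alternates): #3, #4, #5, #6, #7, #8, #9, #10, #11, #12.
Of those, in Group III: #5, #6 → 2.

2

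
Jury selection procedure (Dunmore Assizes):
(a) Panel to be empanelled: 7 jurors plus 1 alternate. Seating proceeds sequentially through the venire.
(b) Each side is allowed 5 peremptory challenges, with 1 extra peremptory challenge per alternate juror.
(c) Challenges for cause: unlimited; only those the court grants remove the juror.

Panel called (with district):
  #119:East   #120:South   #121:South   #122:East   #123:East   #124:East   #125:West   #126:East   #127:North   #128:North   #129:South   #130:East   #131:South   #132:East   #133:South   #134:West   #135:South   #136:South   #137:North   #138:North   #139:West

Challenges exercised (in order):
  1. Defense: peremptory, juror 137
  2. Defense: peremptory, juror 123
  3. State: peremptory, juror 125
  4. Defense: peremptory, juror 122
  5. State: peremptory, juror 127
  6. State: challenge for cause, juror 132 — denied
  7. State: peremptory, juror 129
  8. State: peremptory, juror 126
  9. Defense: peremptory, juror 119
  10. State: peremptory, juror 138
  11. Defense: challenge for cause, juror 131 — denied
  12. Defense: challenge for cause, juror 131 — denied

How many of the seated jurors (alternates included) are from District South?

Removed: #119, #122, #123, #125, #126, #127, #129, #137, #138.
Seated (8 incl. alternates): #120, #121, #124, #128, #130, #131, #132, #133.
Of those, in District South: #120, #121, #131, #133 → 4.

4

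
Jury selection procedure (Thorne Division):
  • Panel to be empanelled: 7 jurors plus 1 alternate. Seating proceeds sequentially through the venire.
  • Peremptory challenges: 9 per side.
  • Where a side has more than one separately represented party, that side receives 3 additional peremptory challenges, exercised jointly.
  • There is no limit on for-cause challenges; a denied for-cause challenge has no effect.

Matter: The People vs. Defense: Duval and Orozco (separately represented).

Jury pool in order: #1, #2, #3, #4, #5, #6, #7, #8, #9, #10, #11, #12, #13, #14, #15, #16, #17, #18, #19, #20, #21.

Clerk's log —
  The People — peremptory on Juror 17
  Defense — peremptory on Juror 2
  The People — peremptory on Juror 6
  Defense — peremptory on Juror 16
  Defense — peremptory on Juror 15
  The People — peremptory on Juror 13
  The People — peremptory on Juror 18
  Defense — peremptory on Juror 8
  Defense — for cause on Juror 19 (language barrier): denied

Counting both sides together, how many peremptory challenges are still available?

13

The People allotment: 9. Defense allotment: 9 base + 3 multi-party = 12.
The People peremptories used: #17, #6, #13, #18 — 4.
Defense peremptories used: #2, #16, #15, #8 — 4 (the for-cause on #19 doesn't count).
Remaining: (9 − 4) + (12 − 4) = 13.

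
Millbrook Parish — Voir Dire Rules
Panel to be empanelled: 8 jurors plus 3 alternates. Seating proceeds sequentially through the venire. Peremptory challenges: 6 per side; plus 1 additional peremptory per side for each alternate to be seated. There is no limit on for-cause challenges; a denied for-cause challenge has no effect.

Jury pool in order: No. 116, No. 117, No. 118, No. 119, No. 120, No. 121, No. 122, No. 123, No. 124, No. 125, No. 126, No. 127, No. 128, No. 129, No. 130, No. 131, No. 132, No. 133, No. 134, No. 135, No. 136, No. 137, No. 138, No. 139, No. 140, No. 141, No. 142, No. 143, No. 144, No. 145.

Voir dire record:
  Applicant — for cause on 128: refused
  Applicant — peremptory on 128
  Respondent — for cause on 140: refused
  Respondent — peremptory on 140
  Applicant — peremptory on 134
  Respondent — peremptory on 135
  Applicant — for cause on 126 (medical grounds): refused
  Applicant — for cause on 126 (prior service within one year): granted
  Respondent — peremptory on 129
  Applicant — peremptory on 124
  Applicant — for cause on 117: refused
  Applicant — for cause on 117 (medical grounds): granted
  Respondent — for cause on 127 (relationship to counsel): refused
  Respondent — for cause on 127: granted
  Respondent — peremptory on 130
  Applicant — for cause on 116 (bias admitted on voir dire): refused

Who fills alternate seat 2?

Removed: #117, #124, #126, #127, #128, #129, #130, #134, #135, #140. (#116 stays — for-cause denied.)
Seating in order: seats 1–8 → #116, #118, #119, #120, #121, #122, #123, #125; alternates → #131, #132, #133.
So alternate 2 is #132.

132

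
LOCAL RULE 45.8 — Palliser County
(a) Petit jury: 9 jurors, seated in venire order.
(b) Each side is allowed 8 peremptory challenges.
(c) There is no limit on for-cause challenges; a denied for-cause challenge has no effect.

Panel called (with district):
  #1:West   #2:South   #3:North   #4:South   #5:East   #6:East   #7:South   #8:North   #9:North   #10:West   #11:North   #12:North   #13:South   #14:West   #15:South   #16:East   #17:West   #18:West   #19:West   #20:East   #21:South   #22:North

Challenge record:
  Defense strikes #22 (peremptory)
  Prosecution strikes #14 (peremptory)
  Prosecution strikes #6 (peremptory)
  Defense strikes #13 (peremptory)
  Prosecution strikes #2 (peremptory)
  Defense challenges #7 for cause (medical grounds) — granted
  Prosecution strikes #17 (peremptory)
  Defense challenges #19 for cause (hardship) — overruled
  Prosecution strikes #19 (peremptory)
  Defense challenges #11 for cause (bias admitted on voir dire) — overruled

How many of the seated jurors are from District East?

Removed: #2, #6, #7, #13, #14, #17, #19, #22.
Seated jurors 1–9: #1, #3, #4, #5, #8, #9, #10, #11, #12.
Of those, in District East: #5 → 1.

1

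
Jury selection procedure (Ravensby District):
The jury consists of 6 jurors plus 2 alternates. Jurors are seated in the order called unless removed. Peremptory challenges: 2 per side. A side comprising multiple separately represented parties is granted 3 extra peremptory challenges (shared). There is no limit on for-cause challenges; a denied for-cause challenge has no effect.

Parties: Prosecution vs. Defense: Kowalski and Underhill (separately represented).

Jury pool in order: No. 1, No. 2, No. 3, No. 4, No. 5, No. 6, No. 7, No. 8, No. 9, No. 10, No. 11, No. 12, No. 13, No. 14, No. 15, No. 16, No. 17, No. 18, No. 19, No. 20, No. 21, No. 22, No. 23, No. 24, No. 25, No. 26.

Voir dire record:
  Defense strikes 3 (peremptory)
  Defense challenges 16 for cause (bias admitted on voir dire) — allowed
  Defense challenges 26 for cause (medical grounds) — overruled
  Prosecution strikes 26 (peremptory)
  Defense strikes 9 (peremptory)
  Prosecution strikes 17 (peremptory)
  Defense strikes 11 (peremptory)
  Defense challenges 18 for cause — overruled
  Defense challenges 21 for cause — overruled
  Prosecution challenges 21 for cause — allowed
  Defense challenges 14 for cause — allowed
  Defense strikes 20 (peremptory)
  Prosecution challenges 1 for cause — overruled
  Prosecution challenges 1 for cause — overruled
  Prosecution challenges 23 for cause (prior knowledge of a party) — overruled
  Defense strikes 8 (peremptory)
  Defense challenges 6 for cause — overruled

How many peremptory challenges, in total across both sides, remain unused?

0

Prosecution allotment: 2. Defense allotment: 2 base + 3 multi-party = 5.
Prosecution peremptories used: #26, #17 — 2 (for-cause on #21, #1, #1, #23 don't count).
Defense peremptories used: #3, #9, #11, #20, #8 — 5 (for-cause on #16, #26, #18, #21, #14, #6 don't count).
Remaining: (2 − 2) + (5 − 5) = 0.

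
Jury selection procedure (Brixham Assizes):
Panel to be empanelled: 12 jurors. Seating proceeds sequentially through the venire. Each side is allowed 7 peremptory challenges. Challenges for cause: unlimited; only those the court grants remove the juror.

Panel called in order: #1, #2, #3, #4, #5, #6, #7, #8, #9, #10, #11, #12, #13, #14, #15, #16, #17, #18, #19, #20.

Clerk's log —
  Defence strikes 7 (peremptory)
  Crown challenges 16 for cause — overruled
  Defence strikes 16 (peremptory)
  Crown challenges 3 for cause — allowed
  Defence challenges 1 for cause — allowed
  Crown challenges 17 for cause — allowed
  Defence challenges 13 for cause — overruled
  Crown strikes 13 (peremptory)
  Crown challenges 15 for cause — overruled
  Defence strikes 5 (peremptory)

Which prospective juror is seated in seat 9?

Removed: #1, #3, #5, #7, #13, #16, #17. (#15 stays — for-cause denied.)
Seating in order: seats 1–12 → #2, #4, #6, #8, #9, #10, #11, #12, #14, #15, #18, #19.
So seat 9 is #14.

14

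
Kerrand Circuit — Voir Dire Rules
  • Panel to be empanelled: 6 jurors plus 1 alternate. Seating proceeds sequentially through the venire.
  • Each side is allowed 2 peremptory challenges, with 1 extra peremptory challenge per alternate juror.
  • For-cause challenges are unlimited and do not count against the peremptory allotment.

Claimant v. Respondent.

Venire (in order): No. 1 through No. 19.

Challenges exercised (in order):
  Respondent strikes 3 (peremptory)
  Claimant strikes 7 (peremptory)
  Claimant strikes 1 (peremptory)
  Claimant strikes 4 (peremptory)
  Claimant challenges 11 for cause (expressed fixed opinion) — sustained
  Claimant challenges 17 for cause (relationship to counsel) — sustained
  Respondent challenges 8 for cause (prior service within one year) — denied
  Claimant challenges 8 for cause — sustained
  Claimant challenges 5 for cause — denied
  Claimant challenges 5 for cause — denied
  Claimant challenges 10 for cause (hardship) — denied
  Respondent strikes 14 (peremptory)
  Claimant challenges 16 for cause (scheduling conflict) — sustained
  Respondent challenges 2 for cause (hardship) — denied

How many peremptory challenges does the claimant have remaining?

Claimant allotment: 2 base + 1 × 1 alternate = 3.
Claimant peremptories used: #7, #1, #4 — 3 (for-cause on #11, #17, #8, #5, #5, #10, #16 don't count).
Remaining: 3 − 3 = 0.

0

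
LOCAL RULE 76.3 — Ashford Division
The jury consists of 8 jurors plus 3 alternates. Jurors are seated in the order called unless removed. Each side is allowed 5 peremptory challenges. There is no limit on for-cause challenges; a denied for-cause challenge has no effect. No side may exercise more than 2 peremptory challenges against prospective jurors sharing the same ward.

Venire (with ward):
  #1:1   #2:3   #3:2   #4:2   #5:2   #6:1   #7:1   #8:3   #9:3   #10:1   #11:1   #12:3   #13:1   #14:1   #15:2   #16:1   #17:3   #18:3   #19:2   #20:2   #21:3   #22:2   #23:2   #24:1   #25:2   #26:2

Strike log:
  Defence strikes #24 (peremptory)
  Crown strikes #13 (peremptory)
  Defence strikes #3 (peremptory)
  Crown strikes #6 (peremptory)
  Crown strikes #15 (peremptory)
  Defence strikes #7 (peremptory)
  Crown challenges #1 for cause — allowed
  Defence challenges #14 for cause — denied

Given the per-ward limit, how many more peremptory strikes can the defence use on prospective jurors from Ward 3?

2

Defence peremptories so far: #24, #3, #7 — 3 of 5 used, 2 left overall.
Against Ward 3: none yet — per-ward cap 2 leaves 2.
Binding limit: min(2, 2) = 2.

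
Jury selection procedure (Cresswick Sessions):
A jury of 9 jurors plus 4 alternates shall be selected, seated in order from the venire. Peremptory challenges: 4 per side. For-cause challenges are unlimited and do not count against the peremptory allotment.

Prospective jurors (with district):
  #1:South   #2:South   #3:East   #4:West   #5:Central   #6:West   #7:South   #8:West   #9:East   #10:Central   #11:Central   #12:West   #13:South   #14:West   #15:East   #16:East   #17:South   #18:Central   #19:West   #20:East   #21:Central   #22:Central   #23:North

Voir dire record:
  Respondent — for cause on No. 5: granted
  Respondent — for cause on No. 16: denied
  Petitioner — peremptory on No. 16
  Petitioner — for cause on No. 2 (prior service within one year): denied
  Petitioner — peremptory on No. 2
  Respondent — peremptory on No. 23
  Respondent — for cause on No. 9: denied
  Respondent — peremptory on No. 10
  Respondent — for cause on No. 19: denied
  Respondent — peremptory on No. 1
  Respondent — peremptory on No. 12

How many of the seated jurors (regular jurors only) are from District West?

Removed: #1, #2, #5, #10, #12, #16, #23.
Seated jurors 1–9: #3, #4, #6, #7, #8, #9, #11, #13, #14 (alternates #15, #17, #18, #19 not counted).
Of those, in District West: #4, #6, #8, #14 → 4.

4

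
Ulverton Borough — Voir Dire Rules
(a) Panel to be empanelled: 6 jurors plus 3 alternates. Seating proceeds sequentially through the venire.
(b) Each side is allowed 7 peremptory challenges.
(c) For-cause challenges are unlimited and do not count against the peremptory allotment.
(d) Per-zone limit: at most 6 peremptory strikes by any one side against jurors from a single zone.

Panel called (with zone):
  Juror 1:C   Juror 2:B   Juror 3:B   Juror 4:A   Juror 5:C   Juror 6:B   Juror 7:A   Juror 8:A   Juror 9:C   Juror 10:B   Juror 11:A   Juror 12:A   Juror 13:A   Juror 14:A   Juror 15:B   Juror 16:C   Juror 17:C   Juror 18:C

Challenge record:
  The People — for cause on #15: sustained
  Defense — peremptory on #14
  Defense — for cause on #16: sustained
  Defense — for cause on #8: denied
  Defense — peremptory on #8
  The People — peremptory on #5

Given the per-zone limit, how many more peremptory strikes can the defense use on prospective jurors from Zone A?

Defense peremptories so far: #14, #8 — 2 of 7 used, 5 left overall.
Against Zone A: #14, #8 — 2 used; per-zone cap 6 leaves 4.
Binding limit: min(5, 4) = 4.

4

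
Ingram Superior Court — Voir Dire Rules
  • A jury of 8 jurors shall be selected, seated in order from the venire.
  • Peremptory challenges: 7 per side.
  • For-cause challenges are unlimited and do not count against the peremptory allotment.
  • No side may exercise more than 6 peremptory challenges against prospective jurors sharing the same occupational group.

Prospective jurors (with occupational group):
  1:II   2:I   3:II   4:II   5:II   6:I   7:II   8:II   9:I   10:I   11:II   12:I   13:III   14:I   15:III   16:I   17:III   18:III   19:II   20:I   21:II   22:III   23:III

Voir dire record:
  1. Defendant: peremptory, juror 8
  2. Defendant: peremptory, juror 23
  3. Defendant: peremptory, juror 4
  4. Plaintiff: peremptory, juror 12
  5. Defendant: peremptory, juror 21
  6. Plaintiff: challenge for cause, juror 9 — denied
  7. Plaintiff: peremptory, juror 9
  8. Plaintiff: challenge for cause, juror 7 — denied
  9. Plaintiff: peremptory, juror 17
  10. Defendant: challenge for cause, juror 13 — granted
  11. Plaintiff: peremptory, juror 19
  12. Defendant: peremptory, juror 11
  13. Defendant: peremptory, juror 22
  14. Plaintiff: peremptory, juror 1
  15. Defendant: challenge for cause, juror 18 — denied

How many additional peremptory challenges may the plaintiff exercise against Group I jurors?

2

Plaintiff peremptories so far: #12, #9, #17, #19, #1 — 5 of 7 used, 2 left overall.
Against Group I: #12, #9 — 2 used; per-group cap 6 leaves 4.
Binding limit: min(2, 4) = 2.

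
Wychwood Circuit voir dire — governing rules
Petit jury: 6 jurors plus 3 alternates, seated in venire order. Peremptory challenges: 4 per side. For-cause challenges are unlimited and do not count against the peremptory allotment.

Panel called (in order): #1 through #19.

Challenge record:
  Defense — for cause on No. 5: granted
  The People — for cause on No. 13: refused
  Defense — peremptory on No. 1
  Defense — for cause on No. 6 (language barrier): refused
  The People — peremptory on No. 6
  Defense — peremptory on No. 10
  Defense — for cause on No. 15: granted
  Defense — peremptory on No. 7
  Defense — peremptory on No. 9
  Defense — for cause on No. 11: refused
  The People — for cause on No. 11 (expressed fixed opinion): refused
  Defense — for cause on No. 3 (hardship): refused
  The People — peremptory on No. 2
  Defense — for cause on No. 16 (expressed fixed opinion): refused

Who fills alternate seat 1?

14

Removed: #1, #2, #5, #6, #7, #9, #10, #15. (#3, #11, #13, #16 stay — for-cause denied.)
Seating in order: seats 1–6 → #3, #4, #8, #11, #12, #13; alternates → #14, #16, #17.
So alternate 1 is #14.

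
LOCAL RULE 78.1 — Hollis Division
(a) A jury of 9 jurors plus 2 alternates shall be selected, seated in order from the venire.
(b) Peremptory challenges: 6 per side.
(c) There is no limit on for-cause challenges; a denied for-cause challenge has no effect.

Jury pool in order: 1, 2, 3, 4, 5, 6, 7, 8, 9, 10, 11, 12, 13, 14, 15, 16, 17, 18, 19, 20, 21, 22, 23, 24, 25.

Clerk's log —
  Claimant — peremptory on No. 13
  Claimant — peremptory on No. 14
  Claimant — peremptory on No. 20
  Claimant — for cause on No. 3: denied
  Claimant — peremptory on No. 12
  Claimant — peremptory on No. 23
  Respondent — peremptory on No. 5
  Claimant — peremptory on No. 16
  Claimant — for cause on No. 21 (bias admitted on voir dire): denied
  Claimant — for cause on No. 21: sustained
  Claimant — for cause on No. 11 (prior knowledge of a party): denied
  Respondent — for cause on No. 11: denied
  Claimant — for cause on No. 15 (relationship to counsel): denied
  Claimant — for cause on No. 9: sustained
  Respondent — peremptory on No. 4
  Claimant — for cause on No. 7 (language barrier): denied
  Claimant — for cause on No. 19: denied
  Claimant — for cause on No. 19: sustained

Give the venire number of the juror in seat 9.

Removed: #4, #5, #9, #12, #13, #14, #16, #19, #20, #21, #23. (#3, #7, #11, #15 stay — for-cause denied.)
Seating in order: seats 1–9 → #1, #2, #3, #6, #7, #8, #10, #11, #15; alternates → #17, #18.
So seat 9 is #15.

15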